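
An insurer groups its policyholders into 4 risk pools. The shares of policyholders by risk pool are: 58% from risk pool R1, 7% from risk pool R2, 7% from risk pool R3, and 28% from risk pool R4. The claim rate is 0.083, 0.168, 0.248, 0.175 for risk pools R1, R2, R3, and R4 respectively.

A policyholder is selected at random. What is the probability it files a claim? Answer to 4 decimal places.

0.1263

By the law of total probability,
P(C) = P(C|R1)·P(R1) + P(C|R2)·P(R2) + P(C|R3)·P(R3) + P(C|R4)·P(R4)
      = 0.083·0.58 + 0.168·0.07 + 0.248·0.07 + 0.175·0.28
      = 0.04814 + 0.01176 + 0.01736 + 0.049 = 0.12626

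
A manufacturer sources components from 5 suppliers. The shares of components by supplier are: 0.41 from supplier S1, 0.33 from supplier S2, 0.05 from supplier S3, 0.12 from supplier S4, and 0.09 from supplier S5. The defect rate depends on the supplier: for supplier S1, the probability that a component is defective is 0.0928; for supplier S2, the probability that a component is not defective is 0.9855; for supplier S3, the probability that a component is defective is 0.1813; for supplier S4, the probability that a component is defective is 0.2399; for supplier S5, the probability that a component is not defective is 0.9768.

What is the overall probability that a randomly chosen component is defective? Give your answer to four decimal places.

P(D|S2) = 1 − 0.9855 = 0.0145.
P(D|S5) = 1 − 0.9768 = 0.0232.
P(D) = P(D|S1)·P(S1) + P(D|S2)·P(S2) + P(D|S3)·P(S3) + P(D|S4)·P(S4) + P(D|S5)·P(S5)
      = 0.0928·0.41 + 0.0145·0.33 + 0.1813·0.05 + 0.2399·0.12 + 0.0232·0.09
      = 0.038048 + 0.004785 + 0.009065 + 0.028788 + 0.002088 = 0.082774

0.0828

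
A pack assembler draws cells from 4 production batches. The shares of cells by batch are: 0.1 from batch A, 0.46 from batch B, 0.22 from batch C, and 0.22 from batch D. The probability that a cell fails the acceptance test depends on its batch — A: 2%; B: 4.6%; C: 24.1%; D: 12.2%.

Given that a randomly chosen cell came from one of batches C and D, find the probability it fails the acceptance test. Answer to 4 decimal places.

Let S = {C, D}.
P(S) = 0.22 + 0.22 = 0.44.
P(F ∩ S) = 0.241·0.22 + 0.122·0.22 = 0.05302 + 0.02684 = 0.07986.
P(F | S) = 0.07986 / 0.44 = 0.181500…

0.1815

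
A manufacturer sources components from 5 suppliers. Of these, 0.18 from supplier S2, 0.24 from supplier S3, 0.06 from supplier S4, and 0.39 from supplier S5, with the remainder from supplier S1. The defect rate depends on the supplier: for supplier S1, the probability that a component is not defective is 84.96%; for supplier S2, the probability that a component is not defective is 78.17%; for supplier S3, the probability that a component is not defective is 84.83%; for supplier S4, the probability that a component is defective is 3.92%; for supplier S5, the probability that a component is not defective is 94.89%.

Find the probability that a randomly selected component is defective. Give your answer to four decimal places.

P(D) ≈ 0.1175

P(S1) = 1 − (0.18 + 0.24 + 0.06 + 0.39) = 0.13.
P(D|S1) = 1 − 0.8496 = 0.1504.
P(D|S2) = 1 − 0.7817 = 0.2183.
P(D|S3) = 1 − 0.8483 = 0.1517.
P(D|S5) = 1 − 0.9489 = 0.0511.
By the law of total probability,
P(D) = P(D|S1)·P(S1) + P(D|S2)·P(S2) + P(D|S3)·P(S3) + P(D|S4)·P(S4) + P(D|S5)·P(S5)
      = 0.1504·0.13 + 0.2183·0.18 + 0.1517·0.24 + 0.0392·0.06 + 0.0511·0.39
      = 0.019552 + 0.039294 + 0.036408 + 0.002352 + 0.019929 = 0.117535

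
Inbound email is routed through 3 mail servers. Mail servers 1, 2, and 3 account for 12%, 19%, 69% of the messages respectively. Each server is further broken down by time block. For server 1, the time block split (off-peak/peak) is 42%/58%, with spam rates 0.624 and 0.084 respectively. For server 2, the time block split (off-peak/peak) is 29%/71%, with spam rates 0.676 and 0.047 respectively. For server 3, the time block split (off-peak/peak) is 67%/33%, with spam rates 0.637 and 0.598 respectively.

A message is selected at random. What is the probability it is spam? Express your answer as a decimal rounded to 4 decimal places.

P(S) ≈ 0.5115

P(S|1) = 0.42·0.624 + 0.58·0.084 = 0.26208 + 0.04872 = 0.3108
P(S|2) = 0.29·0.676 + 0.71·0.047 = 0.19604 + 0.03337 = 0.22941
P(S|3) = 0.67·0.637 + 0.33·0.598 = 0.42679 + 0.19734 = 0.62413
Then overall,
P(S) = 0.12·0.3108 + 0.19·0.22941 + 0.69·0.62413
      = 0.037296 + 0.0435879 + 0.4306497 = 0.5115336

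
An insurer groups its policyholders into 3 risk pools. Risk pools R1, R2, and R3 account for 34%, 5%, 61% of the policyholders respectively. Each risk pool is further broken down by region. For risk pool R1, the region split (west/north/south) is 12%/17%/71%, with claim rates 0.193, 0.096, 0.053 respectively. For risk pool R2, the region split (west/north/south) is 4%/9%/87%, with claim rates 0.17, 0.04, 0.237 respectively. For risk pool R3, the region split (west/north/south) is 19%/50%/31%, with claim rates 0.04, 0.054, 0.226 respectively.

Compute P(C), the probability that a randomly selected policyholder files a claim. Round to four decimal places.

P(C|R1) = 0.12·0.193 + 0.17·0.096 + 0.71·0.053 = 0.02316 + 0.01632 + 0.03763 = 0.07711
P(C|R2) = 0.04·0.17 + 0.09·0.04 + 0.87·0.237 = 0.0068 + 0.0036 + 0.20619 = 0.21659
P(C|R3) = 0.19·0.04 + 0.5·0.054 + 0.31·0.226 = 0.0076 + 0.027 + 0.07006 = 0.10466
Then overall,
P(C) = 0.34·0.07711 + 0.05·0.21659 + 0.61·0.10466
      = 0.0262174 + 0.0108295 + 0.0638426 = 0.1008895

P(C) ≈ 0.1009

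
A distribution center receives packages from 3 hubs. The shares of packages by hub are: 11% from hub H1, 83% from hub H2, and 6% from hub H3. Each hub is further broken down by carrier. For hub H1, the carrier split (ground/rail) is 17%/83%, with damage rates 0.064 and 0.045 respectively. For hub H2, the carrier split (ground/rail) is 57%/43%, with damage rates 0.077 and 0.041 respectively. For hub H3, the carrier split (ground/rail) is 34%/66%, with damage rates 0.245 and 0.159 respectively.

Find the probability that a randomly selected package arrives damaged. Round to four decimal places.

0.0677

P(D|H1) = 0.17·0.064 + 0.83·0.045 = 0.01088 + 0.03735 = 0.04823
P(D|H2) = 0.57·0.077 + 0.43·0.041 = 0.04389 + 0.01763 = 0.06152
P(D|H3) = 0.34·0.245 + 0.66·0.159 = 0.0833 + 0.10494 = 0.18824
By total probability over the outer partition,
P(D) = 0.11·0.04823 + 0.83·0.06152 + 0.06·0.18824
      = 0.0053053 + 0.0510616 + 0.0112944 = 0.0676613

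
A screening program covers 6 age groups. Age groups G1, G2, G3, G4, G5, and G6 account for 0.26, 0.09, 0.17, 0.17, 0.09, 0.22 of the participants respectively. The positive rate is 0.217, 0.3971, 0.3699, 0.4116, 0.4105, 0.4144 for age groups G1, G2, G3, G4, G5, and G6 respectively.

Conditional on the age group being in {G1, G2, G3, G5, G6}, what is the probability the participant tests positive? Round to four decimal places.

Let S = {G1, G2, G3, G5, G6}.
P(S) = 0.26 + 0.09 + 0.17 + 0.09 + 0.22 = 0.83.
P(T ∩ S) = 0.217·0.26 + 0.3971·0.09 + 0.3699·0.17 + 0.4105·0.09 + 0.4144·0.22 = 0.05642 + 0.035739 + 0.062883 + 0.036945 + 0.091168 = 0.283155.
P(T | S) = 0.283155 / 0.83 = 0.341151…

P(T|S) ≈ 0.3412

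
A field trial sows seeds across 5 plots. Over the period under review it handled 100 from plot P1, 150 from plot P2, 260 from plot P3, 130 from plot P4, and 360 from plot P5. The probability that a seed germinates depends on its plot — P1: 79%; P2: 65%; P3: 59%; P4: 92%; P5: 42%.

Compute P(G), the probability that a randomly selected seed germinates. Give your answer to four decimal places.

Total: 100 + 150 + 260 + 130 + 360 = 1000.
P(P1) = 100/1000 = 0.1. P(P2) = 150/1000 = 0.15. P(P3) = 260/1000 = 0.26. P(P4) = 130/1000 = 0.13. P(P5) = 360/1000 = 0.36.
Using total probability over the partition,
P(G) = P(G|P1)·P(P1) + P(G|P2)·P(P2) + P(G|P3)·P(P3) + P(G|P4)·P(P4) + P(G|P5)·P(P5)
      = 0.79·0.1 + 0.65·0.15 + 0.59·0.26 + 0.92·0.13 + 0.42·0.36
      = 0.079 + 0.0975 + 0.1534 + 0.1196 + 0.1512 = 0.6007

P(G) ≈ 0.6007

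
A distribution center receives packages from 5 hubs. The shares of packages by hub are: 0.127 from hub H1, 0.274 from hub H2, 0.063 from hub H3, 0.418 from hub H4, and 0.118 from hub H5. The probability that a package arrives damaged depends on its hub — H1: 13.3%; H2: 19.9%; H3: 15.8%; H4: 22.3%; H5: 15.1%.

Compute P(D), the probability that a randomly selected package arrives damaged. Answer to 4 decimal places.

P(D) = P(D|H1)·P(H1) + P(D|H2)·P(H2) + P(D|H3)·P(H3) + P(D|H4)·P(H4) + P(D|H5)·P(H5)
      = 0.133·0.127 + 0.199·0.274 + 0.158·0.063 + 0.223·0.418 + 0.151·0.118
      = 0.016891 + 0.054526 + 0.009954 + 0.093214 + 0.017818 = 0.192403

P(D) ≈ 0.1924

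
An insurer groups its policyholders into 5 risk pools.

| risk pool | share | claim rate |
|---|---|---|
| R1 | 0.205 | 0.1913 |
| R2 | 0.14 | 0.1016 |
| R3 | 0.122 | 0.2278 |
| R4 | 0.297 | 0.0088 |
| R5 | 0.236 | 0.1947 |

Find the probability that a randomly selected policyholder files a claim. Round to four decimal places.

0.1298

By the law of total probability,
P(C) = P(C|R1)·P(R1) + P(C|R2)·P(R2) + P(C|R3)·P(R3) + P(C|R4)·P(R4) + P(C|R5)·P(R5)
      = 0.1913·0.205 + 0.1016·0.14 + 0.2278·0.122 + 0.0088·0.297 + 0.1947·0.236
      = 0.0392165 + 0.014224 + 0.0277916 + 0.0026136 + 0.0459492 = 0.1297949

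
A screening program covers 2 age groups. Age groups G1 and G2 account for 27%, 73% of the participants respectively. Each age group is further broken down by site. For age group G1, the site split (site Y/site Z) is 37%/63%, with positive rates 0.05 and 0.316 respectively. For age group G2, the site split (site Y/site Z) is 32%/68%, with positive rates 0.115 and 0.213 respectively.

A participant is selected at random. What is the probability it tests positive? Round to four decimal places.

0.1913

P(T|G1) = 0.37·0.05 + 0.63·0.316 = 0.0185 + 0.19908 = 0.21758
P(T|G2) = 0.32·0.115 + 0.68·0.213 = 0.0368 + 0.14484 = 0.18164
Then overall,
P(T) = 0.27·0.21758 + 0.73·0.18164
      = 0.0587466 + 0.1325972 = 0.1913438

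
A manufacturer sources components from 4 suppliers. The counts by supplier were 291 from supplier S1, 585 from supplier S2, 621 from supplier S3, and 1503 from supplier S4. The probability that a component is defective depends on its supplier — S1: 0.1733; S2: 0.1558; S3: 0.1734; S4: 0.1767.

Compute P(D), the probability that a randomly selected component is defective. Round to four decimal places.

Total: 291 + 585 + 621 + 1503 = 3000.
P(S1) = 291/3000 = 0.097. P(S2) = 585/3000 = 0.195. P(S3) = 621/3000 = 0.207. P(S4) = 1503/3000 = 0.501.
Using total probability over the partition,
P(D) = P(D|S1)·P(S1) + P(D|S2)·P(S2) + P(D|S3)·P(S3) + P(D|S4)·P(S4)
      = 0.1733·0.097 + 0.1558·0.195 + 0.1734·0.207 + 0.1767·0.501
      = 0.0168101 + 0.030381 + 0.0358938 + 0.0885267 = 0.1716116

P(D) ≈ 0.1716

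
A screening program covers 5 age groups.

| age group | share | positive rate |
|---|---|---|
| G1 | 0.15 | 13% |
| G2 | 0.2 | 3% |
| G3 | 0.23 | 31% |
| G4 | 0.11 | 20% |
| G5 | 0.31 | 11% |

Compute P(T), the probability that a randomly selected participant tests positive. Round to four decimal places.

P(T) ≈ 0.1529

Using total probability over the partition,
P(T) = P(T|G1)·P(G1) + P(T|G2)·P(G2) + P(T|G3)·P(G3) + P(T|G4)·P(G4) + P(T|G5)·P(G5)
      = 0.13·0.15 + 0.03·0.2 + 0.31·0.23 + 0.2·0.11 + 0.11·0.31
      = 0.0195 + 0.006 + 0.0713 + 0.022 + 0.0341 = 0.1529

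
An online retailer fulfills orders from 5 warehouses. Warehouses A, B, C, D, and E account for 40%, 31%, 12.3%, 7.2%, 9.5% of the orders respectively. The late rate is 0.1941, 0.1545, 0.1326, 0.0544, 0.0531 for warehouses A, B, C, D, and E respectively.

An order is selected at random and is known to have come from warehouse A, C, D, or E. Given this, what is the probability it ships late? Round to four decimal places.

P(L|S) ≈ 0.1491

Let S = {A, C, D, E}.
P(S) = 0.4 + 0.123 + 0.072 + 0.095 = 0.69.
P(L ∩ S) = 0.1941·0.4 + 0.1326·0.123 + 0.0544·0.072 + 0.0531·0.095 = 0.07764 + 0.0163098 + 0.0039168 + 0.0050445 = 0.1029111.
P(L | S) = 0.1029111 / 0.69 = 0.149147…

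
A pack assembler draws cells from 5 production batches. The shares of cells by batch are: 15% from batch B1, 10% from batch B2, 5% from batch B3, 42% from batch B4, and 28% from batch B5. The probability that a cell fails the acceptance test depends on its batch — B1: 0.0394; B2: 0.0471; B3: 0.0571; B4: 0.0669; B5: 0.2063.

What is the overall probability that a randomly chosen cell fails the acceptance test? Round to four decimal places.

P(F) = P(F|B1)·P(B1) + P(F|B2)·P(B2) + P(F|B3)·P(B3) + P(F|B4)·P(B4) + P(F|B5)·P(B5)
      = 0.0394·0.15 + 0.0471·0.1 + 0.0571·0.05 + 0.0669·0.42 + 0.2063·0.28
      = 0.00591 + 0.00471 + 0.002855 + 0.028098 + 0.057764 = 0.099337

P(F) ≈ 0.0993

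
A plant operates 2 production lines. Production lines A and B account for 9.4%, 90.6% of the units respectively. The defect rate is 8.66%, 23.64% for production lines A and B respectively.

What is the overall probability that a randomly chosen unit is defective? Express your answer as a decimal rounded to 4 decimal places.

P(D) ≈ 0.2223

Summing over the partition,
P(D) = P(D|A)·P(A) + P(D|B)·P(B)
      = 0.0866·0.094 + 0.2364·0.906
      = 0.0081404 + 0.2141784 = 0.2223188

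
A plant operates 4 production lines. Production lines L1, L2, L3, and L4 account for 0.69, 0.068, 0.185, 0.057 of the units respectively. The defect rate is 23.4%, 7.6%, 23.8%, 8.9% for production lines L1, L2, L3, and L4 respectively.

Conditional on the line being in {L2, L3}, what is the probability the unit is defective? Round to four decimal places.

Let S = {L2, L3}.
P(S) = 0.068 + 0.185 = 0.253.
P(D ∩ S) = 0.076·0.068 + 0.238·0.185 = 0.005168 + 0.04403 = 0.049198.
P(D | S) = 0.049198 / 0.253 = 0.194458…

0.1945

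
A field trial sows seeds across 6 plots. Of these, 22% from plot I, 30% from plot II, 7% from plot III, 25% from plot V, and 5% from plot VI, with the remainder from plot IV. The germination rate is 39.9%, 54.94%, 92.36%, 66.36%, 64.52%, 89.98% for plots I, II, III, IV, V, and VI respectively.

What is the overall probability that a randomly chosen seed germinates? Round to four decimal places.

0.5965

P(IV) = 1 − (0.22 + 0.3 + 0.07 + 0.25 + 0.05) = 0.11.
Summing over the partition,
P(G) = P(G|I)·P(I) + P(G|II)·P(II) + P(G|III)·P(III) + P(G|IV)·P(IV) + P(G|V)·P(V) + P(G|VI)·P(VI)
      = 0.399·0.22 + 0.5494·0.3 + 0.9236·0.07 + 0.6636·0.11 + 0.6452·0.25 + 0.8998·0.05
      = 0.08778 + 0.16482 + 0.064652 + 0.072996 + 0.1613 + 0.04499 = 0.596538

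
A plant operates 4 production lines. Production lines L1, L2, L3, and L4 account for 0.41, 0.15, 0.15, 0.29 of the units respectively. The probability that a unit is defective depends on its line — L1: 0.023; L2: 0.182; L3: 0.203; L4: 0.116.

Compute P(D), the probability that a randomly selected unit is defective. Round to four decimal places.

P(D) ≈ 0.1008

Using total probability over the partition,
P(D) = P(D|L1)·P(L1) + P(D|L2)·P(L2) + P(D|L3)·P(L3) + P(D|L4)·P(L4)
      = 0.023·0.41 + 0.182·0.15 + 0.203·0.15 + 0.116·0.29
      = 0.00943 + 0.0273 + 0.03045 + 0.03364 = 0.10082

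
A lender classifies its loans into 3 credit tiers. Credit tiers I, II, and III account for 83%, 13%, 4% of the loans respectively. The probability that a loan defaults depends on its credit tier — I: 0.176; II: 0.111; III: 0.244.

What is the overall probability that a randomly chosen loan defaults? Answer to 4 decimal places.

P(D) = P(D|I)·P(I) + P(D|II)·P(II) + P(D|III)·P(III)
      = 0.176·0.83 + 0.111·0.13 + 0.244·0.04
      = 0.14608 + 0.01443 + 0.00976 = 0.17027

P(D) ≈ 0.1703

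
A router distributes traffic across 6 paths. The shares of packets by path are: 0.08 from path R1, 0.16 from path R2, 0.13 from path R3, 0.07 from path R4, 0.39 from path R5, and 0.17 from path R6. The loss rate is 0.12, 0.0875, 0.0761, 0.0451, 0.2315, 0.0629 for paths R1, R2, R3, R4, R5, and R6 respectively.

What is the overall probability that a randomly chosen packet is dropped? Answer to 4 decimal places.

P(L) = P(L|R1)·P(R1) + P(L|R2)·P(R2) + P(L|R3)·P(R3) + P(L|R4)·P(R4) + P(L|R5)·P(R5) + P(L|R6)·P(R6)
      = 0.12·0.08 + 0.0875·0.16 + 0.0761·0.13 + 0.0451·0.07 + 0.2315·0.39 + 0.0629·0.17
      = 0.0096 + 0.014 + 0.009893 + 0.003157 + 0.090285 + 0.010693 = 0.137628

0.1376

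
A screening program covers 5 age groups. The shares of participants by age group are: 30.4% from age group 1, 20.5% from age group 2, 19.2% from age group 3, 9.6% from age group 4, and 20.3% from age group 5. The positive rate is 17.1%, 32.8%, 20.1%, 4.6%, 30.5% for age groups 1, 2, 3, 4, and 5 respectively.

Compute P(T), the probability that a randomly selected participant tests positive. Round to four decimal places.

By the law of total probability,
P(T) = P(T|1)·P(1) + P(T|2)·P(2) + P(T|3)·P(3) + P(T|4)·P(4) + P(T|5)·P(5)
      = 0.171·0.304 + 0.328·0.205 + 0.201·0.192 + 0.046·0.096 + 0.305·0.203
      = 0.051984 + 0.06724 + 0.038592 + 0.004416 + 0.061915 = 0.224147

0.2241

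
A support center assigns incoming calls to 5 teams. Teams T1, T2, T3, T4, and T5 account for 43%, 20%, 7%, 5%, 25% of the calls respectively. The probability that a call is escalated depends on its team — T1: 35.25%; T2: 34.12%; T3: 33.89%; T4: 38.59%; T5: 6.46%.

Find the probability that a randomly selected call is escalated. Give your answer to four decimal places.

P(E) = P(E|T1)·P(T1) + P(E|T2)·P(T2) + P(E|T3)·P(T3) + P(E|T4)·P(T4) + P(E|T5)·P(T5)
      = 0.3525·0.43 + 0.3412·0.2 + 0.3389·0.07 + 0.3859·0.05 + 0.0646·0.25
      = 0.151575 + 0.06824 + 0.023723 + 0.019295 + 0.01615 = 0.278983

P(E) ≈ 0.2790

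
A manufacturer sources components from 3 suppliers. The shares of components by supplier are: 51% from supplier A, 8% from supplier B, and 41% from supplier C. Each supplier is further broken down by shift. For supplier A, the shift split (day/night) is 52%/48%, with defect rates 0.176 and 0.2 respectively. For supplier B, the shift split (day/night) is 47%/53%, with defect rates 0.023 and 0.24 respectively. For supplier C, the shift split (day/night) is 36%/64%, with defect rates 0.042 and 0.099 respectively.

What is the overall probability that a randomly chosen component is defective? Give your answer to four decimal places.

P(D|A) = 0.52·0.176 + 0.48·0.2 = 0.09152 + 0.096 = 0.18752
P(D|B) = 0.47·0.023 + 0.53·0.24 = 0.01081 + 0.1272 = 0.13801
P(D|C) = 0.36·0.042 + 0.64·0.099 = 0.01512 + 0.06336 = 0.07848
By total probability over the outer partition,
P(D) = 0.51·0.18752 + 0.08·0.13801 + 0.41·0.07848
      = 0.0956352 + 0.0110408 + 0.0321768 = 0.1388528

0.1389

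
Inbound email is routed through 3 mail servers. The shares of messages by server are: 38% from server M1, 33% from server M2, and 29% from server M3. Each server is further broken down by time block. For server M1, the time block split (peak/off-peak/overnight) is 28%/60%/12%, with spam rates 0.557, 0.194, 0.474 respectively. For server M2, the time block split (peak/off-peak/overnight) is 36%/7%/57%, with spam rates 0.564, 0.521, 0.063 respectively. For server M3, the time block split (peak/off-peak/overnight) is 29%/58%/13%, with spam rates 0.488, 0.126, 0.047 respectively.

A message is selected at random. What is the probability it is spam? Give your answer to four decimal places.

0.2800

P(S|M1) = 0.28·0.557 + 0.6·0.194 + 0.12·0.474 = 0.15596 + 0.1164 + 0.05688 = 0.32924
P(S|M2) = 0.36·0.564 + 0.07·0.521 + 0.57·0.063 = 0.20304 + 0.03647 + 0.03591 = 0.27542
P(S|M3) = 0.29·0.488 + 0.58·0.126 + 0.13·0.047 = 0.14152 + 0.07308 + 0.00611 = 0.22071
By total probability over the outer partition,
P(S) = 0.38·0.32924 + 0.33·0.27542 + 0.29·0.22071
      = 0.1251112 + 0.0908886 + 0.0640059 = 0.2800057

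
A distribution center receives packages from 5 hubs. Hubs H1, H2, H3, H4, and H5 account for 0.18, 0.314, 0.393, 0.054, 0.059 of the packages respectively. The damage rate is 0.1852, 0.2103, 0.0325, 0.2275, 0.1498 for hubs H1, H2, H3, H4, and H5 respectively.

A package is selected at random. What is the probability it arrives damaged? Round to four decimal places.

Using total probability over the partition,
P(D) = P(D|H1)·P(H1) + P(D|H2)·P(H2) + P(D|H3)·P(H3) + P(D|H4)·P(H4) + P(D|H5)·P(H5)
      = 0.1852·0.18 + 0.2103·0.314 + 0.0325·0.393 + 0.2275·0.054 + 0.1498·0.059
      = 0.033336 + 0.0660342 + 0.0127725 + 0.012285 + 0.0088382 = 0.1332659

P(D) ≈ 0.1333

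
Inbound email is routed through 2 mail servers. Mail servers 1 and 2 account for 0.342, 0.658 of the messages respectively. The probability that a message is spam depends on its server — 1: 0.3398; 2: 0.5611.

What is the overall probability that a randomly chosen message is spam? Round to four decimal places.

P(S) = P(S|1)·P(1) + P(S|2)·P(2)
      = 0.3398·0.342 + 0.5611·0.658
      = 0.1162116 + 0.3692038 = 0.4854154

0.4854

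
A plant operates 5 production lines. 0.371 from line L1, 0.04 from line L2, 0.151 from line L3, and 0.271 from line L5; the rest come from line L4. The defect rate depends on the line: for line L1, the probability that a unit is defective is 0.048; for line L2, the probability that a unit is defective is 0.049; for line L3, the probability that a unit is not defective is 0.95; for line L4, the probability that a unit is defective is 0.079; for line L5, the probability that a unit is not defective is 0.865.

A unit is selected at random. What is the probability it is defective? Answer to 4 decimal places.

P(L4) = 1 − (0.371 + 0.04 + 0.151 + 0.271) = 0.167.
P(D|L3) = 1 − 0.95 = 0.05.
P(D|L5) = 1 − 0.865 = 0.135.
Summing over the partition,
P(D) = P(D|L1)·P(L1) + P(D|L2)·P(L2) + P(D|L3)·P(L3) + P(D|L4)·P(L4) + P(D|L5)·P(L5)
      = 0.048·0.371 + 0.049·0.04 + 0.05·0.151 + 0.079·0.167 + 0.135·0.271
      = 0.017808 + 0.00196 + 0.00755 + 0.013193 + 0.036585 = 0.077096

0.0771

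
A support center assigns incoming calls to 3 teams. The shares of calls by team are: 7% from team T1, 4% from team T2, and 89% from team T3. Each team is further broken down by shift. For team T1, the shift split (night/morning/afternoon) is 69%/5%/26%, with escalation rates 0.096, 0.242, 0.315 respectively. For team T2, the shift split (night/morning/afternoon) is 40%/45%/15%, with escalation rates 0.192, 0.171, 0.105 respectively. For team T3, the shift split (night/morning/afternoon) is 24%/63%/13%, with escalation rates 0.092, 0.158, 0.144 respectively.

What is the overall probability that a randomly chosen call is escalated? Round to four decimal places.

0.1429

P(E|T1) = 0.69·0.096 + 0.05·0.242 + 0.26·0.315 = 0.06624 + 0.0121 + 0.0819 = 0.16024
P(E|T2) = 0.4·0.192 + 0.45·0.171 + 0.15·0.105 = 0.0768 + 0.07695 + 0.01575 = 0.1695
P(E|T3) = 0.24·0.092 + 0.63·0.158 + 0.13·0.144 = 0.02208 + 0.09954 + 0.01872 = 0.14034
By total probability over the outer partition,
P(E) = 0.07·0.16024 + 0.04·0.1695 + 0.89·0.14034
      = 0.0112168 + 0.00678 + 0.1249026 = 0.1428994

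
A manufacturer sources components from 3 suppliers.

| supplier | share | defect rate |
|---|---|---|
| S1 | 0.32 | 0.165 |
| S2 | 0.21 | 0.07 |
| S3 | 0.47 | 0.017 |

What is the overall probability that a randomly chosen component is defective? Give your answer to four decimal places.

P(D) = P(D|S1)·P(S1) + P(D|S2)·P(S2) + P(D|S3)·P(S3)
      = 0.165·0.32 + 0.07·0.21 + 0.017·0.47
      = 0.0528 + 0.0147 + 0.00799 = 0.07549

0.0755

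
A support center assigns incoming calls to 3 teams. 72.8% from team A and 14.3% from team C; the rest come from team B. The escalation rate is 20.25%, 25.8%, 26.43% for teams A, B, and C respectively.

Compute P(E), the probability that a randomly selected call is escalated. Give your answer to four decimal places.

P(B) = 1 − (0.728 + 0.143) = 0.129.
P(E) = P(E|A)·P(A) + P(E|B)·P(B) + P(E|C)·P(C)
      = 0.2025·0.728 + 0.258·0.129 + 0.2643·0.143
      = 0.14742 + 0.033282 + 0.0377949 = 0.2184969

0.2185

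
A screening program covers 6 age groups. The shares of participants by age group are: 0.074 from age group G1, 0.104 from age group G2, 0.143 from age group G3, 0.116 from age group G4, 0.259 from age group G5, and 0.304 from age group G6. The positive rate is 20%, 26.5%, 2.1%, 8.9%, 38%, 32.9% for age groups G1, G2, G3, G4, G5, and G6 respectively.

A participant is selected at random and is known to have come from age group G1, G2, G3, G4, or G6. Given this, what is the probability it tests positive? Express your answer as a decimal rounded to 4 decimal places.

Let S = {G1, G2, G3, G4, G6}.
P(S) = 0.074 + 0.104 + 0.143 + 0.116 + 0.304 = 0.741.
P(T ∩ S) = 0.2·0.074 + 0.265·0.104 + 0.021·0.143 + 0.089·0.116 + 0.329·0.304 = 0.0148 + 0.02756 + 0.003003 + 0.010324 + 0.100016 = 0.155703.
P(T | S) = 0.155703 / 0.741 = 0.210126…

0.2101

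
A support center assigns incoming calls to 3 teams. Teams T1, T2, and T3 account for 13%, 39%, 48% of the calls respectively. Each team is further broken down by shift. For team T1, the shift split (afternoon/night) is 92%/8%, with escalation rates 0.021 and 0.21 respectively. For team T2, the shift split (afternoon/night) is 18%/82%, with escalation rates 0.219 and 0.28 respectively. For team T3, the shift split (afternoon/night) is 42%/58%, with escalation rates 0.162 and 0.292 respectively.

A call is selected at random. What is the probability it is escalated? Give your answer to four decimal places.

P(E|T1) = 0.92·0.021 + 0.08·0.21 = 0.01932 + 0.0168 = 0.03612
P(E|T2) = 0.18·0.219 + 0.82·0.28 = 0.03942 + 0.2296 = 0.26902
P(E|T3) = 0.42·0.162 + 0.58·0.292 = 0.06804 + 0.16936 = 0.2374
Then overall,
P(E) = 0.13·0.03612 + 0.39·0.26902 + 0.48·0.2374
      = 0.0046956 + 0.1049178 + 0.113952 = 0.2235654

P(E) ≈ 0.2236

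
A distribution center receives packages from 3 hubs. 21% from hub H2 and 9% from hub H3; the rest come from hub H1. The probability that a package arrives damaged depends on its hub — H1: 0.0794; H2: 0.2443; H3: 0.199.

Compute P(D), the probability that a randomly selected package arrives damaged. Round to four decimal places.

P(H1) = 1 − (0.21 + 0.09) = 0.7.
Summing over the partition,
P(D) = P(D|H1)·P(H1) + P(D|H2)·P(H2) + P(D|H3)·P(H3)
      = 0.0794·0.7 + 0.2443·0.21 + 0.199·0.09
      = 0.05558 + 0.051303 + 0.01791 = 0.124793

P(D) ≈ 0.1248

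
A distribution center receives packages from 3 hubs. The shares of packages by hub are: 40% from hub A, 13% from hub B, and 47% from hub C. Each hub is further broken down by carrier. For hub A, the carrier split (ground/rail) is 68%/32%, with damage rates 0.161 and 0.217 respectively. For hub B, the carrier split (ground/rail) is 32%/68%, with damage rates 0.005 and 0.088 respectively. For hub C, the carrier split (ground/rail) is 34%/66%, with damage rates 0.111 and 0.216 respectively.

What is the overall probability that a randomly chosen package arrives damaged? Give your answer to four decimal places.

P(D) ≈ 0.1643

P(D|A) = 0.68·0.161 + 0.32·0.217 = 0.10948 + 0.06944 = 0.17892
P(D|B) = 0.32·0.005 + 0.68·0.088 = 0.0016 + 0.05984 = 0.06144
P(D|C) = 0.34·0.111 + 0.66·0.216 = 0.03774 + 0.14256 = 0.1803
Then overall,
P(D) = 0.4·0.17892 + 0.13·0.06144 + 0.47·0.1803
      = 0.071568 + 0.0079872 + 0.084741 = 0.1642962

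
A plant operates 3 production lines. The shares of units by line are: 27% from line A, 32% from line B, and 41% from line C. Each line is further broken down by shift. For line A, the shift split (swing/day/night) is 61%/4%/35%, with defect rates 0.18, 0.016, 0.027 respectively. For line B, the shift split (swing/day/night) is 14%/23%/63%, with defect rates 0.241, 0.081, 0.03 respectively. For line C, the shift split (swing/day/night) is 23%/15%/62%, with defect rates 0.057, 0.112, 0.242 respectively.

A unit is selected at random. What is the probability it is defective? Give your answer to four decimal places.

P(D|A) = 0.61·0.18 + 0.04·0.016 + 0.35·0.027 = 0.1098 + 0.00064 + 0.00945 = 0.11989
P(D|B) = 0.14·0.241 + 0.23·0.081 + 0.63·0.03 = 0.03374 + 0.01863 + 0.0189 = 0.07127
P(D|C) = 0.23·0.057 + 0.15·0.112 + 0.62·0.242 = 0.01311 + 0.0168 + 0.15004 = 0.17995
Then overall,
P(D) = 0.27·0.11989 + 0.32·0.07127 + 0.41·0.17995
      = 0.0323703 + 0.0228064 + 0.0737795 = 0.1289562

P(D) ≈ 0.1290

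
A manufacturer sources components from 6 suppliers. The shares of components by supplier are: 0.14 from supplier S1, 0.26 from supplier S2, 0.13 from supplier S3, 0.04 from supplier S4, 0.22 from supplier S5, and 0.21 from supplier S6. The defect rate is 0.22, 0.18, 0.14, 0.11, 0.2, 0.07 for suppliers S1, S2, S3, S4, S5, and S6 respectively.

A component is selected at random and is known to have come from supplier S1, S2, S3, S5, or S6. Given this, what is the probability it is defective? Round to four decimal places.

P(D|S) ≈ 0.1609

Let S = {S1, S2, S3, S5, S6}.
P(S) = 0.14 + 0.26 + 0.13 + 0.22 + 0.21 = 0.96.
P(D ∩ S) = 0.22·0.14 + 0.18·0.26 + 0.14·0.13 + 0.2·0.22 + 0.07·0.21 = 0.0308 + 0.0468 + 0.0182 + 0.044 + 0.0147 = 0.1545.
P(D | S) = 0.1545 / 0.96 = 0.160938…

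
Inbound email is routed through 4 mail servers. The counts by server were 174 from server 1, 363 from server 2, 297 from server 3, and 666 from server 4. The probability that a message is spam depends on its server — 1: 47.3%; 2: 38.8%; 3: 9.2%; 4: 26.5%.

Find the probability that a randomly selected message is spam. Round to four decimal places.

P(S) ≈ 0.2846

Total: 174 + 363 + 297 + 666 = 1500.
P(1) = 174/1500 = 0.116. P(2) = 363/1500 = 0.242. P(3) = 297/1500 = 0.198. P(4) = 666/1500 = 0.444.
Using total probability over the partition,
P(S) = P(S|1)·P(1) + P(S|2)·P(2) + P(S|3)·P(3) + P(S|4)·P(4)
      = 0.473·0.116 + 0.388·0.242 + 0.092·0.198 + 0.265·0.444
      = 0.054868 + 0.093896 + 0.018216 + 0.11766 = 0.28464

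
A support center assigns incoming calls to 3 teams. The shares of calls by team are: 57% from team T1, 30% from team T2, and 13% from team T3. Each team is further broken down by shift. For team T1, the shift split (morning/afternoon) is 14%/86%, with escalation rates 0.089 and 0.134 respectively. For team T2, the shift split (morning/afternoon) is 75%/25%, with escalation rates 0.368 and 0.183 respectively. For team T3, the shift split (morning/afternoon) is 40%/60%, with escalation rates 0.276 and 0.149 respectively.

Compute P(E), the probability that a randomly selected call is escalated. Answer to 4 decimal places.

P(E|T1) = 0.14·0.089 + 0.86·0.134 = 0.01246 + 0.11524 = 0.1277
P(E|T2) = 0.75·0.368 + 0.25·0.183 = 0.276 + 0.04575 = 0.32175
P(E|T3) = 0.4·0.276 + 0.6·0.149 = 0.1104 + 0.0894 = 0.1998
Then overall,
P(E) = 0.57·0.1277 + 0.3·0.32175 + 0.13·0.1998
      = 0.072789 + 0.096525 + 0.025974 = 0.195288

0.1953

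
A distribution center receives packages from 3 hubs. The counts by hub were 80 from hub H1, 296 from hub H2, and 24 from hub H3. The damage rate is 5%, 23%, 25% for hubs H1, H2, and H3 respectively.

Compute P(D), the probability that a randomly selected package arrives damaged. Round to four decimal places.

0.1952

Total: 80 + 296 + 24 = 400.
P(H1) = 80/400 = 0.2. P(H2) = 296/400 = 0.74. P(H3) = 24/400 = 0.06.
Summing over the partition,
P(D) = P(D|H1)·P(H1) + P(D|H2)·P(H2) + P(D|H3)·P(H3)
      = 0.05·0.2 + 0.23·0.74 + 0.25·0.06
      = 0.01 + 0.1702 + 0.015 = 0.1952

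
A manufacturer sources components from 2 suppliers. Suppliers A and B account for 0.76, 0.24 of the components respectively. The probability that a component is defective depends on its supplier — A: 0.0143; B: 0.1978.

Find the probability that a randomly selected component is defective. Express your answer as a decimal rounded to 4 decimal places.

P(D) ≈ 0.0583

By the law of total probability,
P(D) = P(D|A)·P(A) + P(D|B)·P(B)
      = 0.0143·0.76 + 0.1978·0.24
      = 0.010868 + 0.047472 = 0.05834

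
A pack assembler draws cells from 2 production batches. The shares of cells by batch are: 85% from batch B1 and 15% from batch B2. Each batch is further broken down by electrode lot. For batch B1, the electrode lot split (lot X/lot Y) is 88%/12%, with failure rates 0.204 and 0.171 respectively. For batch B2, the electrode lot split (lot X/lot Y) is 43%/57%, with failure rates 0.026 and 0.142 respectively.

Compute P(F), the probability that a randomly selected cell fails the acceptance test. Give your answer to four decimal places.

P(F|B1) = 0.88·0.204 + 0.12·0.171 = 0.17952 + 0.02052 = 0.20004
P(F|B2) = 0.43·0.026 + 0.57·0.142 = 0.01118 + 0.08094 = 0.09212
Then overall,
P(F) = 0.85·0.20004 + 0.15·0.09212
      = 0.170034 + 0.013818 = 0.183852

P(F) ≈ 0.1839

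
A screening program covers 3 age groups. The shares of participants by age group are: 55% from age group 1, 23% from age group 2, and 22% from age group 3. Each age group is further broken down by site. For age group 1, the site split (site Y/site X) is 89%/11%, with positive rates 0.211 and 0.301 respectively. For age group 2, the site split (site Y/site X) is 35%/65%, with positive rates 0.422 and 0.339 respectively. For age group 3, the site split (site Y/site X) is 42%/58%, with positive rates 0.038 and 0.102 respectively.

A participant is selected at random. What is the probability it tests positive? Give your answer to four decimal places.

P(T) ≈ 0.2227

P(T|1) = 0.89·0.211 + 0.11·0.301 = 0.18779 + 0.03311 = 0.2209
P(T|2) = 0.35·0.422 + 0.65·0.339 = 0.1477 + 0.22035 = 0.36805
P(T|3) = 0.42·0.038 + 0.58·0.102 = 0.01596 + 0.05916 = 0.07512
Then overall,
P(T) = 0.55·0.2209 + 0.23·0.36805 + 0.22·0.07512
      = 0.121495 + 0.0846515 + 0.0165264 = 0.2226729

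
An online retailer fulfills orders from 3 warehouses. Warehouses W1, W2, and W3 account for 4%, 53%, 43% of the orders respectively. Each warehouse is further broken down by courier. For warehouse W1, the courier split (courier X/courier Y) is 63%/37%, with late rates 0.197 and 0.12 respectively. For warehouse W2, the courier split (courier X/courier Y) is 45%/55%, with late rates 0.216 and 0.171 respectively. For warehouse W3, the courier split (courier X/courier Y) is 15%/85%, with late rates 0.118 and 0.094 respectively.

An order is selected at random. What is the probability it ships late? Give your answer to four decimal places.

P(L|W1) = 0.63·0.197 + 0.37·0.12 = 0.12411 + 0.0444 = 0.16851
P(L|W2) = 0.45·0.216 + 0.55·0.171 = 0.0972 + 0.09405 = 0.19125
P(L|W3) = 0.15·0.118 + 0.85·0.094 = 0.0177 + 0.0799 = 0.0976
Then overall,
P(L) = 0.04·0.16851 + 0.53·0.19125 + 0.43·0.0976
      = 0.0067404 + 0.1013625 + 0.041968 = 0.1500709

0.1501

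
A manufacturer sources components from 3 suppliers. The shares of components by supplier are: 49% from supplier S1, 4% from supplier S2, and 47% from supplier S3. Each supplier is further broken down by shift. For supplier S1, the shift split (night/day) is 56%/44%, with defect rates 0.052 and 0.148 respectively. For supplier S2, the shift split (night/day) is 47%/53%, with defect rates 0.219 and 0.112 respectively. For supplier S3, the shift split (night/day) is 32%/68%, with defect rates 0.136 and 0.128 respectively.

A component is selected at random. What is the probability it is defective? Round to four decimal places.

P(D) ≈ 0.1140

P(D|S1) = 0.56·0.052 + 0.44·0.148 = 0.02912 + 0.06512 = 0.09424
P(D|S2) = 0.47·0.219 + 0.53·0.112 = 0.10293 + 0.05936 = 0.16229
P(D|S3) = 0.32·0.136 + 0.68·0.128 = 0.04352 + 0.08704 = 0.13056
Then overall,
P(D) = 0.49·0.09424 + 0.04·0.16229 + 0.47·0.13056
      = 0.0461776 + 0.0064916 + 0.0613632 = 0.1140324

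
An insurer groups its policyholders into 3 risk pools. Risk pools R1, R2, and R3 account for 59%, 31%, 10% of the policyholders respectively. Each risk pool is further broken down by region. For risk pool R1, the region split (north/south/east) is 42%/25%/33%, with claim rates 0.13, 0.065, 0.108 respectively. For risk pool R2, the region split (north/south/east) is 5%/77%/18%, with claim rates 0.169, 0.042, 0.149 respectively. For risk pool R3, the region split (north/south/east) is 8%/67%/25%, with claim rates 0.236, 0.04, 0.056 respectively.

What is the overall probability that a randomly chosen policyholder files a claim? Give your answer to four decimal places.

P(C) ≈ 0.0898

P(C|R1) = 0.42·0.13 + 0.25·0.065 + 0.33·0.108 = 0.0546 + 0.01625 + 0.03564 = 0.10649
P(C|R2) = 0.05·0.169 + 0.77·0.042 + 0.18·0.149 = 0.00845 + 0.03234 + 0.02682 = 0.06761
P(C|R3) = 0.08·0.236 + 0.67·0.04 + 0.25·0.056 = 0.01888 + 0.0268 + 0.014 = 0.05968
Then overall,
P(C) = 0.59·0.10649 + 0.31·0.06761 + 0.1·0.05968
      = 0.0628291 + 0.0209591 + 0.005968 = 0.0897562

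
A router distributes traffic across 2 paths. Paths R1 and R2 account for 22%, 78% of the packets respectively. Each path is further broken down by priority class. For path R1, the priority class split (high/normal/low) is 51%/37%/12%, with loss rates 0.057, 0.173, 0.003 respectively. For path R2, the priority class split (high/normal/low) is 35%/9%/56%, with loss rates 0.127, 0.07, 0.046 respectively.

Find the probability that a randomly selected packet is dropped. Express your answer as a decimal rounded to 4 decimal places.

P(L|R1) = 0.51·0.057 + 0.37·0.173 + 0.12·0.003 = 0.02907 + 0.06401 + 0.00036 = 0.09344
P(L|R2) = 0.35·0.127 + 0.09·0.07 + 0.56·0.046 = 0.04445 + 0.0063 + 0.02576 = 0.07651
Then overall,
P(L) = 0.22·0.09344 + 0.78·0.07651
      = 0.0205568 + 0.0596778 = 0.0802346

P(L) ≈ 0.0802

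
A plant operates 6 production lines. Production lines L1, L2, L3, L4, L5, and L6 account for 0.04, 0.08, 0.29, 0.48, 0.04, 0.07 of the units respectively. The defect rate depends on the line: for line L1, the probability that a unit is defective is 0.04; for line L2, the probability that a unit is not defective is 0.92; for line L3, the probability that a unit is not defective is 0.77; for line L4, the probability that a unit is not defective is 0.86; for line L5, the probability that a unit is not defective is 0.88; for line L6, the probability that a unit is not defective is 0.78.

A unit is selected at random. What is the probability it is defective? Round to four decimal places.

0.1621

P(D|L2) = 1 − 0.92 = 0.08.
P(D|L3) = 1 − 0.77 = 0.23.
P(D|L4) = 1 − 0.86 = 0.14.
P(D|L5) = 1 − 0.88 = 0.12.
P(D|L6) = 1 − 0.78 = 0.22.
By the law of total probability,
P(D) = P(D|L1)·P(L1) + P(D|L2)·P(L2) + P(D|L3)·P(L3) + P(D|L4)·P(L4) + P(D|L5)·P(L5) + P(D|L6)·P(L6)
      = 0.04·0.04 + 0.08·0.08 + 0.23·0.29 + 0.14·0.48 + 0.12·0.04 + 0.22·0.07
      = 0.0016 + 0.0064 + 0.0667 + 0.0672 + 0.0048 + 0.0154 = 0.1621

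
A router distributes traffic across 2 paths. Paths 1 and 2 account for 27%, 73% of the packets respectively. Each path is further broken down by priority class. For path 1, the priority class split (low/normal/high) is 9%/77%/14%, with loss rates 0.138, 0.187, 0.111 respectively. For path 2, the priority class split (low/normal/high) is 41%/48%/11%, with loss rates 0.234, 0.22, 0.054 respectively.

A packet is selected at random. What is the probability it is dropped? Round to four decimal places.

P(L|1) = 0.09·0.138 + 0.77·0.187 + 0.14·0.111 = 0.01242 + 0.14399 + 0.01554 = 0.17195
P(L|2) = 0.41·0.234 + 0.48·0.22 + 0.11·0.054 = 0.09594 + 0.1056 + 0.00594 = 0.20748
By total probability over the outer partition,
P(L) = 0.27·0.17195 + 0.73·0.20748
      = 0.0464265 + 0.1514604 = 0.1978869

P(L) ≈ 0.1979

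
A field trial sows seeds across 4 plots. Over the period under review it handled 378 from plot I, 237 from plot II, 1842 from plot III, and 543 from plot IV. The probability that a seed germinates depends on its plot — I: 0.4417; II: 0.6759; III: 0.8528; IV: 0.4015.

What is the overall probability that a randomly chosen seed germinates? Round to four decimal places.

P(G) ≈ 0.7053

Total: 378 + 237 + 1842 + 543 = 3000.
P(I) = 378/3000 = 0.126. P(II) = 237/3000 = 0.079. P(III) = 1842/3000 = 0.614. P(IV) = 543/3000 = 0.181.
P(G) = P(G|I)·P(I) + P(G|II)·P(II) + P(G|III)·P(III) + P(G|IV)·P(IV)
      = 0.4417·0.126 + 0.6759·0.079 + 0.8528·0.614 + 0.4015·0.181
      = 0.0556542 + 0.0533961 + 0.5236192 + 0.0726715 = 0.705341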